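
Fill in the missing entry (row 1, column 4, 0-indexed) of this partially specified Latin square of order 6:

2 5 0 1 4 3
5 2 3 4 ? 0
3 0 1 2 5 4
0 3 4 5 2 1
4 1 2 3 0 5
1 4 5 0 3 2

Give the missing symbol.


Row 1 contains symbols [0, 2, 3, 4, 5] — missing [1].
Column 4 contains symbols [0, 2, 3, 4, 5] — missing [1].
The missing symbol must appear in both missing sets; intersection = [1].
Therefore the hidden value is 1.

Missing value = 1.


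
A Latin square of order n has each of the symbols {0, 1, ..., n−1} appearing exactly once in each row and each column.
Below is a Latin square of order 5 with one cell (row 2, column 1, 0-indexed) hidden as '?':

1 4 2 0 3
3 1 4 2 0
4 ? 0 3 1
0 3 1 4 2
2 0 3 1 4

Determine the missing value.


Row 2 contains symbols [0, 1, 3, 4] — missing [2].
Column 1 contains symbols [0, 1, 3, 4] — missing [2].
The missing symbol must appear in both missing sets; intersection = [2].
Therefore the hidden value is 2.

Missing value = 2.


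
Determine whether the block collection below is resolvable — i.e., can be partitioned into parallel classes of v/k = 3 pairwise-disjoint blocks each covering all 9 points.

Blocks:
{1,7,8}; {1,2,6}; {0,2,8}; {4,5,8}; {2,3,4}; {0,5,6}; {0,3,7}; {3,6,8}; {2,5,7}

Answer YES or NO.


v = 9, block size k = 3, number of blocks = 9.
For resolvability, blocks must partition into parallel classes of size v/k = 3.
Total blocks must therefore be a multiple of 3: 9 = 3·3 + 0 ⇒ divisible ✓.
Consider block {0,2,8}. It intersects every other block in the collection, so no parallel class of size 3 can contain it.
Since every block must belong to some parallel class in a resolution, the collection cannot be partitioned into parallel classes.
Resolvable? NO.

NO


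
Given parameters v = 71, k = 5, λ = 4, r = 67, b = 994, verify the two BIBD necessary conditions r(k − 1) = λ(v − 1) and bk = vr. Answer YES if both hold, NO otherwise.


Condition (i): r(k − 1) = 67·4 = 268; λ(v − 1) = 4·70 = 280. Match? NO.
Condition (ii): bk = 994·5 = 4970; vr = 71·67 = 4757. Match? NO.
Both conditions hold? NO.

NO


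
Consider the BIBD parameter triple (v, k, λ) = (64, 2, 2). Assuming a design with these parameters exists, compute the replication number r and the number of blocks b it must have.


Any 2-(v, k, λ) BIBD satisfies two necessary conditions:
  (i)  Each point sits in r blocks, and counting incidences through any fixed point gives r(k − 1) = λ(v − 1), so r = λ(v − 1)/(k − 1).
  (ii) Total incidences bk = vr, so b = vr/k.
Step 1: r = λ(v − 1)/(k − 1) = 2·(64 − 1)/(2 − 1) = 2·63/1 = 126/1 = 126.
Step 2: b = vr/k = 64·126/2 = 8064/2 = 4032.
Check integrality: r = 126 ∈ Z ✓, b = 4032 ∈ Z ✓.
(These identities are necessary conditions: they determine r and b for any design with these parameters, but do not by themselves prove that one exists.)

r = 126, b = 4032.


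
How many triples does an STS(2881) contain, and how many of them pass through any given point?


An STS(v) is a 2-(v, 3, 1) BIBD: block size k = 3, λ = 1.
Replication: r(k − 1) = λ(v − 1) ⇒ r·2 = 2881 − 1 = 2880 ⇒ r = 1440.
Block count: b = v(v − 1)/6 = 2881·2880/6 = 8297280/6 = 1382880.

r = 1440, b = 1382880.


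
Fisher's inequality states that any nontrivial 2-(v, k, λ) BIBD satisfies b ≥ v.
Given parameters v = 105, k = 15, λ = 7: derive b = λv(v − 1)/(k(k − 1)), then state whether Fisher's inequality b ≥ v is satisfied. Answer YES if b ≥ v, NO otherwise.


b = λv(v − 1)/(k(k − 1)) = 7·105·104/(15·14) = 76440/210 = 364.
Compare with v = 105: b ≥ v, so Fisher's inequality holds.

YES


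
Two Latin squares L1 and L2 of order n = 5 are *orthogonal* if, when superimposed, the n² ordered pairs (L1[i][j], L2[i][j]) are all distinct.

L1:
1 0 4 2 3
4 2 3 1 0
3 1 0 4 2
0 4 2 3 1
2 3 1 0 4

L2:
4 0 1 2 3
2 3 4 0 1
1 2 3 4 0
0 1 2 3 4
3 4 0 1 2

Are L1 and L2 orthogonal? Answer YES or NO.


Form the n² = 25 superimposed pairs (L1[i][j], L2[i][j]), row by row (rows and columns indexed from 0):
row 0: (1,4) (0,0) (4,1) (2,2) (3,3)
row 1: (4,2) (2,3) (3,4) (1,0) (0,1)
row 2: (3,1) (1,2) (0,3) (4,4) (2,0)
row 3: (0,0) (4,1) (2,2) (3,3) (1,4)
row 4: (2,3) (3,4) (1,0) (0,1) (4,2)
Orthogonality requires all 25 pairs distinct.
But the pair (0,0) repeats: cell (0,1) has L1 = 0, L2 = 0, and cell (3,0) has L1 = 0, L2 = 0.
A repeated pair means some other pair never occurs (only 15 distinct pairs out of 25), so the squares are not orthogonal.
Conclusion: NO.

NO


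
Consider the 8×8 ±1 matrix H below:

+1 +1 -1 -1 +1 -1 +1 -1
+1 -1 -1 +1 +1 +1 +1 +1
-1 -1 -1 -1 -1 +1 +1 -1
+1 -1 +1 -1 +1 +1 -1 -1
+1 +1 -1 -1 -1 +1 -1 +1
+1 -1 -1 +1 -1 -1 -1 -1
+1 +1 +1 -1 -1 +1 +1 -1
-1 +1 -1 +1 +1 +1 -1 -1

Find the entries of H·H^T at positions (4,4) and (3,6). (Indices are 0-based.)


Row 3 of H: [1, -1, 1, -1, 1, 1, -1, -1].
Row 4 of H: [1, 1, -1, -1, -1, 1, -1, 1].
Row 6 of H: [1, 1, 1, -1, -1, 1, 1, -1].
(H·H^T)[4][4] = Σ_j H[4][j]·H[4][j] = (1)² + (1)² + (-1)² + (-1)² + (-1)² + (1)² + (-1)² + (1)² = 1 + 1 + 1 + 1 + 1 + 1 + 1 + 1 = 8.
(H·H^T)[3][6] = Σ_j H[3][j]·H[6][j] = (1)·(1) + (-1)·(1) + (1)·(1) + (-1)·(-1) + (1)·(-1) + (1)·(1) + (-1)·(1) + (-1)·(-1) = 1 + -1 + 1 + 1 + -1 + 1 + -1 + 1 = 2.
Rows 3 and 6 are not orthogonal (dot product = 2 ≠ 0), so H is not a Hadamard matrix.

(4,4) entry = 8; (3,6) entry = 2.


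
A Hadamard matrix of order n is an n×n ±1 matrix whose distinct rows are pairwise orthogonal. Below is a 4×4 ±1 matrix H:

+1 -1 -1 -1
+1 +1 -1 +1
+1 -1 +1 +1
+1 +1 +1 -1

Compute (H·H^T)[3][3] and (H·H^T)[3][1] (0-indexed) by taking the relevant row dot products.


Row 1 of H: [1, 1, -1, 1].
Row 3 of H: [1, 1, 1, -1].
(H·H^T)[3][3] = Σ_j H[3][j]·H[3][j] = (1)² + (1)² + (1)² + (-1)² = 1 + 1 + 1 + 1 = 4.
(H·H^T)[3][1] = Σ_j H[3][j]·H[1][j] = (1)·(1) + (1)·(1) + (1)·(-1) + (-1)·(1) = 1 + 1 + -1 + -1 = 0.
So rows 3 and 1 are orthogonal; the diagonal entry equals n = 4.

(3,3) entry = 4; (3,1) entry = 0.


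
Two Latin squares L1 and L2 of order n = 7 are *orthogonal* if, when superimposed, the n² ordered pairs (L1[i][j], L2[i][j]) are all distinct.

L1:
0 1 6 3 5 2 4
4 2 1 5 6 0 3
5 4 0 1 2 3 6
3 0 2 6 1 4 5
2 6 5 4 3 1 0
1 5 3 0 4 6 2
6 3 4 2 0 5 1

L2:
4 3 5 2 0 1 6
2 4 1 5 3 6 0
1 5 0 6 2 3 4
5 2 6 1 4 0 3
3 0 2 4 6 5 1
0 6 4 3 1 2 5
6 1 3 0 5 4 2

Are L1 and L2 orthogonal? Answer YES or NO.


Form the n² = 49 superimposed pairs (L1[i][j], L2[i][j]), row by row (rows and columns indexed from 0):
row 0: (0,4) (1,3) (6,5) (3,2) (5,0) (2,1) (4,6)
row 1: (4,2) (2,4) (1,1) (5,5) (6,3) (0,6) (3,0)
row 2: (5,1) (4,5) (0,0) (1,6) (2,2) (3,3) (6,4)
row 3: (3,5) (0,2) (2,6) (6,1) (1,4) (4,0) (5,3)
row 4: (2,3) (6,0) (5,2) (4,4) (3,6) (1,5) (0,1)
row 5: (1,0) (5,6) (3,4) (0,3) (4,1) (6,2) (2,5)
row 6: (6,6) (3,1) (4,3) (2,0) (0,5) (5,4) (1,2)
Orthogonality requires all 49 pairs distinct.
Check by first coordinate: for each symbol s of L1, list the L2 entries in the n cells where L1 = s; they must all differ.
  L1 = 0: L2 entries (in reading order) 4, 6, 0, 2, 1, 3, 5 — all 7 distinct ✓
  L1 = 1: L2 entries (in reading order) 3, 1, 6, 4, 5, 0, 2 — all 7 distinct ✓
  L1 = 2: L2 entries (in reading order) 1, 4, 2, 6, 3, 5, 0 — all 7 distinct ✓
  L1 = 3: L2 entries (in reading order) 2, 0, 3, 5, 6, 4, 1 — all 7 distinct ✓
  L1 = 4: L2 entries (in reading order) 6, 2, 5, 0, 4, 1, 3 — all 7 distinct ✓
  L1 = 5: L2 entries (in reading order) 0, 5, 1, 3, 2, 6, 4 — all 7 distinct ✓
  L1 = 6: L2 entries (in reading order) 5, 3, 4, 1, 0, 2, 6 — all 7 distinct ✓
Every symbol of L1 meets every symbol of L2 exactly once, so all 49 pairs are distinct (49 of 49).
Conclusion: YES.

YES


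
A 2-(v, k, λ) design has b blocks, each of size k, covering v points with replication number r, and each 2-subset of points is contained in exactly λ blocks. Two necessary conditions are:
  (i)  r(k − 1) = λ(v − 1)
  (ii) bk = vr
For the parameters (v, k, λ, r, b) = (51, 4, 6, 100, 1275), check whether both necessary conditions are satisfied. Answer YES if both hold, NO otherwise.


Condition (i): r(k − 1) = 100·3 = 300; λ(v − 1) = 6·50 = 300. Match? YES.
Condition (ii): bk = 1275·4 = 5100; vr = 51·100 = 5100. Match? YES.
Both conditions hold? YES.

YES


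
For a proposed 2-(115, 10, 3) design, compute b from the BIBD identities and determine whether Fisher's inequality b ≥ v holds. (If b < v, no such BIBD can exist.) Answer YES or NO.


b = λv(v − 1)/(k(k − 1)) = 3·115·114/(10·9) = 39330/90 = 437.
Compare with v = 115: b ≥ v, so Fisher's inequality holds.

YES


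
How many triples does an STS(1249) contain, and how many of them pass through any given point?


An STS(v) is a 2-(v, 3, 1) BIBD: block size k = 3, λ = 1.
Replication: r(k − 1) = λ(v − 1) ⇒ r·2 = 1249 − 1 = 1248 ⇒ r = 624.
Block count: bk = vr ⇒ b·3 = 1249·624 = 779376 ⇒ b = 259792.
(Check via b = v(v − 1)/6 = 1249·1248/6 = 1558752/6 = 259792.)

r = 624, b = 259792.


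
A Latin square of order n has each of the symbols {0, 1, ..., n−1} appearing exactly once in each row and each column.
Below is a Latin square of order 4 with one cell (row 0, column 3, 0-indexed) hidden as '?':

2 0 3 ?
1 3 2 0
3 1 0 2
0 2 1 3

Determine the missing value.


Row 0 contains symbols [0, 2, 3] — missing [1].
Column 3 contains symbols [0, 2, 3] — missing [1].
The missing symbol must appear in both missing sets; intersection = [1].
Therefore the hidden value is 1.

Missing value = 1.


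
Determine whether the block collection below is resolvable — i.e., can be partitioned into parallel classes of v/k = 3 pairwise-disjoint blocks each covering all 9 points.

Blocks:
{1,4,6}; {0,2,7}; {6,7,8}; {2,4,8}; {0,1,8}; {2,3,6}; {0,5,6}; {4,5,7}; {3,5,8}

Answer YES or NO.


v = 9, block size k = 3, number of blocks = 9.
For resolvability, blocks must partition into parallel classes of size v/k = 3.
Total blocks must therefore be a multiple of 3: 9 = 3·3 + 0 ⇒ divisible ✓.
Consider block {6,7,8}. It intersects every other block in the collection, so no parallel class of size 3 can contain it.
Since every block must belong to some parallel class in a resolution, the collection cannot be partitioned into parallel classes.
Resolvable? NO.

NO


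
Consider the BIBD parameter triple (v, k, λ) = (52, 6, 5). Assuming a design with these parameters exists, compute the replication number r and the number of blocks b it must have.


Any 2-(v, k, λ) BIBD satisfies two necessary conditions:
  (i)  Each point sits in r blocks, and counting incidences through any fixed point gives r(k − 1) = λ(v − 1), so r = λ(v − 1)/(k − 1).
  (ii) Total incidences bk = vr, so b = vr/k.
Step 1: r = λ(v − 1)/(k − 1) = 5·(52 − 1)/(6 − 1) = 5·51/5 = 255/5 = 51.
Step 2: b = vr/k = 52·51/6 = 2652/6 = 442.
Check integrality: r = 51 ∈ Z ✓, b = 442 ∈ Z ✓.
(These identities are necessary conditions: they determine r and b for any design with these parameters, but do not by themselves prove that one exists.)

r = 51, b = 442.


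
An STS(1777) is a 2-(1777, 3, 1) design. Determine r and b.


An STS(v) is a 2-(v, 3, 1) BIBD: block size k = 3, λ = 1.
Replication: r(k − 1) = λ(v − 1) ⇒ r·2 = 1777 − 1 = 1776 ⇒ r = 888.
Block count: bk = vr ⇒ b·3 = 1777·888 = 1577976 ⇒ b = 525992.
(Check via b = v(v − 1)/6 = 1777·1776/6 = 3155952/6 = 525992.)

r = 888, b = 525992.


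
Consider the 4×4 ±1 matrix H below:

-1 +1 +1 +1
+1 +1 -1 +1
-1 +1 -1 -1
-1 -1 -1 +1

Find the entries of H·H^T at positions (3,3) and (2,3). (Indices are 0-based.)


Row 2 of H: [-1, 1, -1, -1].
Row 3 of H: [-1, -1, -1, 1].
(H·H^T)[3][3] = Σ_j H[3][j]·H[3][j] = (-1)² + (-1)² + (-1)² + (1)² = 1 + 1 + 1 + 1 = 4.
(H·H^T)[2][3] = Σ_j H[2][j]·H[3][j] = (-1)·(-1) + (1)·(-1) + (-1)·(-1) + (-1)·(1) = 1 + -1 + 1 + -1 = 0.
So rows 2 and 3 are orthogonal; the diagonal entry equals n = 4.

(3,3) entry = 4; (2,3) entry = 0.


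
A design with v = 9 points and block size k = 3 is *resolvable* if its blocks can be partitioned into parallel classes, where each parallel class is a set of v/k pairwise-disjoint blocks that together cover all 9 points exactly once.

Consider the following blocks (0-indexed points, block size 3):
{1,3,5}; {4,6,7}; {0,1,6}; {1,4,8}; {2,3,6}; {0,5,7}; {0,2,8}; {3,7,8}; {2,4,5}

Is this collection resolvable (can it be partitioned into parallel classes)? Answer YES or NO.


v = 9, block size k = 3, number of blocks = 9.
For resolvability, blocks must partition into parallel classes of size v/k = 3.
Total blocks must therefore be a multiple of 3: 9 = 3·3 + 0 ⇒ divisible ✓.
Greedy packing gives 3 candidate class(es). Each should be a full parallel class (size 3, covers all 9 points).
  Class 1 (3 blocks): {1,3,5}; {4,6,7}; {0,2,8}. Points covered: [0, 1, 2, 3, 4, 5, 6, 7, 8].
  Class 2 (3 blocks): {0,1,6}; {3,7,8}; {2,4,5}. Points covered: [0, 1, 2, 3, 4, 5, 6, 7, 8].
  Class 3 (3 blocks): {1,4,8}; {2,3,6}; {0,5,7}. Points covered: [0, 1, 2, 3, 4, 5, 6, 7, 8].
All classes full (size 3)? YES. All classes cover every point? YES.
Resolvable? YES.

YES


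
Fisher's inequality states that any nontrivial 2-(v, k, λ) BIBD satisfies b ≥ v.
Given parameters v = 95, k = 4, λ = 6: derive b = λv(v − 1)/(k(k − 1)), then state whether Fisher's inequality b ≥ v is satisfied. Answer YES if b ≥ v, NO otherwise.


b = λv(v − 1)/(k(k − 1)) = 6·95·94/(4·3) = 53580/12 = 4465.
Compare with v = 95: b ≥ v, so Fisher's inequality holds.

YES


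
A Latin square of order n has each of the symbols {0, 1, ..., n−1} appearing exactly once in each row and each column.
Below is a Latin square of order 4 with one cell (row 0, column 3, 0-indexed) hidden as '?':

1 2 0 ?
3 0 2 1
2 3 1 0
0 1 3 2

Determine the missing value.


Row 0 contains symbols [0, 1, 2] — missing [3].
Column 3 contains symbols [0, 1, 2] — missing [3].
The missing symbol must appear in both missing sets; intersection = [3].
Therefore the hidden value is 3.

Missing value = 3.


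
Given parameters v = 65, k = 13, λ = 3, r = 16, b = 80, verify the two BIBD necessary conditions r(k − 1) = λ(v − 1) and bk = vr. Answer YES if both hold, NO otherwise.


Condition (i): r(k − 1) = 16·12 = 192; λ(v − 1) = 3·64 = 192. Match? YES.
Condition (ii): bk = 80·13 = 1040; vr = 65·16 = 1040. Match? YES.
Both conditions hold? YES.

YES


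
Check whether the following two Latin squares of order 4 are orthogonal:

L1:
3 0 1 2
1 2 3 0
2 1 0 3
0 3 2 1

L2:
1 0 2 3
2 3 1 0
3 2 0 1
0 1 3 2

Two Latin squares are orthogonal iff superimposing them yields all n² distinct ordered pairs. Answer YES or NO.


Form the n² = 16 superimposed pairs (L1[i][j], L2[i][j]), row by row (rows and columns indexed from 0):
row 0: (3,1) (0,0) (1,2) (2,3)
row 1: (1,2) (2,3) (3,1) (0,0)
row 2: (2,3) (1,2) (0,0) (3,1)
row 3: (0,0) (3,1) (2,3) (1,2)
Orthogonality requires all 16 pairs distinct.
But the pair (1,2) repeats: cell (0,2) has L1 = 1, L2 = 2, and cell (1,0) has L1 = 1, L2 = 2.
A repeated pair means some other pair never occurs (only 4 distinct pairs out of 16), so the squares are not orthogonal.
Conclusion: NO.

NO


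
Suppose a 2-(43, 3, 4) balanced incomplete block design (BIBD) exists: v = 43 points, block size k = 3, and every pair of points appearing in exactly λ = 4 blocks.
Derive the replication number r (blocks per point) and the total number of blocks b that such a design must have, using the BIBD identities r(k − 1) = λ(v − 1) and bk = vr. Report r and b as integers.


Any 2-(v, k, λ) BIBD satisfies two necessary conditions:
  (i)  Each point sits in r blocks, and counting incidences through any fixed point gives r(k − 1) = λ(v − 1), so r = λ(v − 1)/(k − 1).
  (ii) Total incidences bk = vr, so b = vr/k.
Step 1: r = λ(v − 1)/(k − 1) = 4·(43 − 1)/(3 − 1) = 4·42/2 = 168/2 = 84.
Step 2: b = vr/k = 43·84/3 = 3612/3 = 1204.
Check integrality: r = 84 ∈ Z ✓, b = 1204 ∈ Z ✓.
(These identities are necessary conditions: they determine r and b for any design with these parameters, but do not by themselves prove that one exists.)

r = 84, b = 1204.


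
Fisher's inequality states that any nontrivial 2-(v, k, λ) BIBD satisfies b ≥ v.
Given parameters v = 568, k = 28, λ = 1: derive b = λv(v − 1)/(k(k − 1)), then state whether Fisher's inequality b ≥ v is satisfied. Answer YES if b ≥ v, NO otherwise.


b = λv(v − 1)/(k(k − 1)) = 1·568·567/(28·27) = 322056/756 = 426.
Compare with v = 568: b < v, so Fisher's inequality fails.

NO


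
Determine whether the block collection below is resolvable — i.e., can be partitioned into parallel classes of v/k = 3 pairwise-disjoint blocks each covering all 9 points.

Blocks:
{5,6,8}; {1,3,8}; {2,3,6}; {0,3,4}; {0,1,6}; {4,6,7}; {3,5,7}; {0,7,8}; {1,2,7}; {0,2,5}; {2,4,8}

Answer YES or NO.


v = 9, block size k = 3, number of blocks = 11.
For resolvability, blocks must partition into parallel classes of size v/k = 3.
Total blocks must therefore be a multiple of 3: 11 = 3·3 + 2 ⇒ not divisible ✗.
Resolvable? NO.

NO


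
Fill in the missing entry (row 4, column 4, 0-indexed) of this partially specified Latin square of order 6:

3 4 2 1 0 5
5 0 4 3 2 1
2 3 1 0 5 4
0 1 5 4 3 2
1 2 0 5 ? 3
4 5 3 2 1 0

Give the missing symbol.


Row 4 contains symbols [0, 1, 2, 3, 5] — missing [4].
Column 4 contains symbols [0, 1, 2, 3, 5] — missing [4].
The missing symbol must appear in both missing sets; intersection = [4].
Therefore the hidden value is 4.

Missing value = 4.


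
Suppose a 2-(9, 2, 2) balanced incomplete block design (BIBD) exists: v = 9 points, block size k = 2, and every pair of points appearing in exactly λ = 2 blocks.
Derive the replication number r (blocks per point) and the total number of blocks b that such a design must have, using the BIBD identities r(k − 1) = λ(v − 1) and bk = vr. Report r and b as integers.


Any 2-(v, k, λ) BIBD satisfies two necessary conditions:
  (i)  Each point sits in r blocks, and counting incidences through any fixed point gives r(k − 1) = λ(v − 1), so r = λ(v − 1)/(k − 1).
  (ii) Total incidences bk = vr, so b = vr/k.
Step 1: r = λ(v − 1)/(k − 1) = 2·(9 − 1)/(2 − 1) = 2·8/1 = 16/1 = 16.
Step 2: b = vr/k = 9·16/2 = 144/2 = 72.
Check integrality: r = 16 ∈ Z ✓, b = 72 ∈ Z ✓.
(These identities are necessary conditions: they determine r and b for any design with these parameters, but do not by themselves prove that one exists.)

r = 16, b = 72.


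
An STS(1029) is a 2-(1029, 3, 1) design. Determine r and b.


An STS(v) is a 2-(v, 3, 1) BIBD: block size k = 3, λ = 1.
Replication: r(k − 1) = λ(v − 1) ⇒ r·2 = 1029 − 1 = 1028 ⇒ r = 514.
Block count: bk = vr ⇒ b·3 = 1029·514 = 528906 ⇒ b = 176302.
(Check via b = v(v − 1)/6 = 1029·1028/6 = 1057812/6 = 176302.)

r = 514, b = 176302.


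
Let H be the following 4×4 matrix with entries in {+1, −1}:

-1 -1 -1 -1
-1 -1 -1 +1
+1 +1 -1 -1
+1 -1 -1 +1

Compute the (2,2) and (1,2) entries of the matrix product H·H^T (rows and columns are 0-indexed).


Row 1 of H: [-1, -1, -1, 1].
Row 2 of H: [1, 1, -1, -1].
(H·H^T)[2][2] = Σ_j H[2][j]·H[2][j] = (1)² + (1)² + (-1)² + (-1)² = 1 + 1 + 1 + 1 = 4.
(H·H^T)[1][2] = Σ_j H[1][j]·H[2][j] = (-1)·(1) + (-1)·(1) + (-1)·(-1) + (1)·(-1) = -1 + -1 + 1 + -1 = -2.
Rows 1 and 2 are not orthogonal (dot product = -2 ≠ 0), so H is not a Hadamard matrix.

(2,2) entry = 4; (1,2) entry = -2.


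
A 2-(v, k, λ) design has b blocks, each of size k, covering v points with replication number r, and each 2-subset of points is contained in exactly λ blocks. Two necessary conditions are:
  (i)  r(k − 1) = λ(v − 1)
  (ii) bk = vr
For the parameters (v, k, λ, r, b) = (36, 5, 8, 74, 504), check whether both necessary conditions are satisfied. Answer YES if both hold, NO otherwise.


Condition (i): r(k − 1) = 74·4 = 296; λ(v − 1) = 8·35 = 280. Match? NO.
Condition (ii): bk = 504·5 = 2520; vr = 36·74 = 2664. Match? NO.
Both conditions hold? NO.

NO


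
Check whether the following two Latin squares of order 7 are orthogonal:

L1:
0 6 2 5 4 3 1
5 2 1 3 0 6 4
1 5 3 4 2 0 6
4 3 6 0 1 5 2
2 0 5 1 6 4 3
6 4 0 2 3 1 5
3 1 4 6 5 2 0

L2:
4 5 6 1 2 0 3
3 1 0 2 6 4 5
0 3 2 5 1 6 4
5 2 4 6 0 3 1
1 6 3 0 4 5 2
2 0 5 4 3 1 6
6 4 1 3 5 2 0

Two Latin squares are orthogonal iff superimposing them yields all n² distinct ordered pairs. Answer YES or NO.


Form the n² = 49 superimposed pairs (L1[i][j], L2[i][j]), row by row (rows and columns indexed from 0):
row 0: (0,4) (6,5) (2,6) (5,1) (4,2) (3,0) (1,3)
row 1: (5,3) (2,1) (1,0) (3,2) (0,6) (6,4) (4,5)
row 2: (1,0) (5,3) (3,2) (4,5) (2,1) (0,6) (6,4)
row 3: (4,5) (3,2) (6,4) (0,6) (1,0) (5,3) (2,1)
row 4: (2,1) (0,6) (5,3) (1,0) (6,4) (4,5) (3,2)
row 5: (6,2) (4,0) (0,5) (2,4) (3,3) (1,1) (5,6)
row 6: (3,6) (1,4) (4,1) (6,3) (5,5) (2,2) (0,0)
Orthogonality requires all 49 pairs distinct.
But the pair (1,0) repeats: cell (1,2) has L1 = 1, L2 = 0, and cell (2,0) has L1 = 1, L2 = 0.
A repeated pair means some other pair never occurs (only 28 distinct pairs out of 49), so the squares are not orthogonal.
Conclusion: NO.

NO


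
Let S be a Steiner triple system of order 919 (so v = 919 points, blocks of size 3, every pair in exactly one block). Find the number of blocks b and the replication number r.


An STS(v) is a 2-(v, 3, 1) BIBD: block size k = 3, λ = 1.
Replication: r(k − 1) = λ(v − 1) ⇒ r·2 = 919 − 1 = 918 ⇒ r = 459.
Block count: bk = vr ⇒ b·3 = 919·459 = 421821 ⇒ b = 140607.
(Check via b = v(v − 1)/6 = 919·918/6 = 843642/6 = 140607.)

r = 459, b = 140607.


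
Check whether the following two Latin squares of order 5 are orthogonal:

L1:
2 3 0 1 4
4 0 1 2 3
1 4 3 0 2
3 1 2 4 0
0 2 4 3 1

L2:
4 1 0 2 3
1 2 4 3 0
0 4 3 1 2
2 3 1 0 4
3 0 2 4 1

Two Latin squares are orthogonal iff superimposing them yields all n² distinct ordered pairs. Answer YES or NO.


Form the n² = 25 superimposed pairs (L1[i][j], L2[i][j]), row by row (rows and columns indexed from 0):
row 0: (2,4) (3,1) (0,0) (1,2) (4,3)
row 1: (4,1) (0,2) (1,4) (2,3) (3,0)
row 2: (1,0) (4,4) (3,3) (0,1) (2,2)
row 3: (3,2) (1,3) (2,1) (4,0) (0,4)
row 4: (0,3) (2,0) (4,2) (3,4) (1,1)
Orthogonality requires all 25 pairs distinct.
Check by first coordinate: for each symbol s of L1, list the L2 entries in the n cells where L1 = s; they must all differ.
  L1 = 0: L2 entries (in reading order) 0, 2, 1, 4, 3 — all 5 distinct ✓
  L1 = 1: L2 entries (in reading order) 2, 4, 0, 3, 1 — all 5 distinct ✓
  L1 = 2: L2 entries (in reading order) 4, 3, 2, 1, 0 — all 5 distinct ✓
  L1 = 3: L2 entries (in reading order) 1, 0, 3, 2, 4 — all 5 distinct ✓
  L1 = 4: L2 entries (in reading order) 3, 1, 4, 0, 2 — all 5 distinct ✓
Every symbol of L1 meets every symbol of L2 exactly once, so all 25 pairs are distinct (25 of 25).
Conclusion: YES.

YES


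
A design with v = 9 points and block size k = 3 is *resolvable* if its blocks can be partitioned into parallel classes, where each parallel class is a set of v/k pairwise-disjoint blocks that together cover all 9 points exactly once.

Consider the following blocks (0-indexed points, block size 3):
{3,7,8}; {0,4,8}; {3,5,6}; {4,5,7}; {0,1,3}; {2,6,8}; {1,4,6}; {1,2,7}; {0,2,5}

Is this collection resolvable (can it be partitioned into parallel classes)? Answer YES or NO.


v = 9, block size k = 3, number of blocks = 9.
For resolvability, blocks must partition into parallel classes of size v/k = 3.
Total blocks must therefore be a multiple of 3: 9 = 3·3 + 0 ⇒ divisible ✓.
Greedy packing gives 3 candidate class(es). Each should be a full parallel class (size 3, covers all 9 points).
  Class 1 (3 blocks): {3,7,8}; {1,4,6}; {0,2,5}. Points covered: [0, 1, 2, 3, 4, 5, 6, 7, 8].
  Class 2 (3 blocks): {0,4,8}; {3,5,6}; {1,2,7}. Points covered: [0, 1, 2, 3, 4, 5, 6, 7, 8].
  Class 3 (3 blocks): {4,5,7}; {0,1,3}; {2,6,8}. Points covered: [0, 1, 2, 3, 4, 5, 6, 7, 8].
All classes full (size 3)? YES. All classes cover every point? YES.
Resolvable? YES.

YES


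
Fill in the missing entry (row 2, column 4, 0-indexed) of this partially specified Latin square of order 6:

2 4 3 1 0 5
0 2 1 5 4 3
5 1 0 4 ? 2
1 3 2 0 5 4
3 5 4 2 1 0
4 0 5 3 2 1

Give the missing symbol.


Row 2 contains symbols [0, 1, 2, 4, 5] — missing [3].
Column 4 contains symbols [0, 1, 2, 4, 5] — missing [3].
The missing symbol must appear in both missing sets; intersection = [3].
Therefore the hidden value is 3.

Missing value = 3.


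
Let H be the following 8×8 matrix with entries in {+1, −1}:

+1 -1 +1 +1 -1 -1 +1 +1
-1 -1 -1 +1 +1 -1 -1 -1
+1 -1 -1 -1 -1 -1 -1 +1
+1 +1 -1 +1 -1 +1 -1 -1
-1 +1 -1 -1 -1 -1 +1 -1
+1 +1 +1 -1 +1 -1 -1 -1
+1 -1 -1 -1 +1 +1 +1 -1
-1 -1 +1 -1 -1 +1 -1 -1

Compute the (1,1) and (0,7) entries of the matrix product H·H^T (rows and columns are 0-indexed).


Row 0 of H: [1, -1, 1, 1, -1, -1, 1, 1].
Row 1 of H: [-1, -1, -1, 1, 1, -1, -1, -1].
Row 7 of H: [-1, -1, 1, -1, -1, 1, -1, -1].
(H·H^T)[1][1] = Σ_j H[1][j]·H[1][j] = (-1)² + (-1)² + (-1)² + (1)² + (1)² + (-1)² + (-1)² + (-1)² = 1 + 1 + 1 + 1 + 1 + 1 + 1 + 1 = 8.
(H·H^T)[0][7] = Σ_j H[0][j]·H[7][j] = (1)·(-1) + (-1)·(-1) + (1)·(1) + (1)·(-1) + (-1)·(-1) + (-1)·(1) + (1)·(-1) + (1)·(-1) = -1 + 1 + 1 + -1 + 1 + -1 + -1 + -1 = -2.
Rows 0 and 7 are not orthogonal (dot product = -2 ≠ 0), so H is not a Hadamard matrix.

(1,1) entry = 8; (0,7) entry = -2.


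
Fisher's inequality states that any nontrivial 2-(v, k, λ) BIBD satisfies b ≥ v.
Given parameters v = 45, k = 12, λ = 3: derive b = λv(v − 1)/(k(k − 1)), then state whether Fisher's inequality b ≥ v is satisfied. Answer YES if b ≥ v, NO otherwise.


r = λ(v − 1)/(k − 1) = 3·44/11 = 12.
b = vr/k = 45·12/12 = 45.
Fisher's inequality: b ≥ v ⇔ 45 ≥ 45? YES.

YES


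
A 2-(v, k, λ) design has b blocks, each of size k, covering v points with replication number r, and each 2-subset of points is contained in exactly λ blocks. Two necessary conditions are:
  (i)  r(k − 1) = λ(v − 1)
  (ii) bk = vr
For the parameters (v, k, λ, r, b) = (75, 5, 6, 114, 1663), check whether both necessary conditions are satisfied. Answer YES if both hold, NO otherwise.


Condition (i): r(k − 1) = 114·4 = 456; λ(v − 1) = 6·74 = 444. Match? NO.
Condition (ii): bk = 1663·5 = 8315; vr = 75·114 = 8550. Match? NO.
Both conditions hold? NO.

NO


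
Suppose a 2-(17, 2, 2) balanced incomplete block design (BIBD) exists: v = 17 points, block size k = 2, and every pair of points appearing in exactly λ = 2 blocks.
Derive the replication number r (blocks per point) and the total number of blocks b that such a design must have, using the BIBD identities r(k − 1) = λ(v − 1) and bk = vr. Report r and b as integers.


Any 2-(v, k, λ) BIBD satisfies two necessary conditions:
  (i)  Each point sits in r blocks, and counting incidences through any fixed point gives r(k − 1) = λ(v − 1), so r = λ(v − 1)/(k − 1).
  (ii) Total incidences bk = vr, so b = vr/k.
Step 1: r = λ(v − 1)/(k − 1) = 2·(17 − 1)/(2 − 1) = 2·16/1 = 32/1 = 32.
Step 2: b = vr/k = 17·32/2 = 544/2 = 272.
Check integrality: r = 32 ∈ Z ✓, b = 272 ∈ Z ✓.
(These identities are necessary conditions: they determine r and b for any design with these parameters, but do not by themselves prove that one exists.)

r = 32, b = 272.


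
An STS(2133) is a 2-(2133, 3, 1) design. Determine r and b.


An STS(v) is a 2-(v, 3, 1) BIBD: block size k = 3, λ = 1.
Replication: r(k − 1) = λ(v − 1) ⇒ r·2 = 2133 − 1 = 2132 ⇒ r = 1066.
Block count: b = v(v − 1)/6 = 2133·2132/6 = 4547556/6 = 757926.

r = 1066, b = 757926.


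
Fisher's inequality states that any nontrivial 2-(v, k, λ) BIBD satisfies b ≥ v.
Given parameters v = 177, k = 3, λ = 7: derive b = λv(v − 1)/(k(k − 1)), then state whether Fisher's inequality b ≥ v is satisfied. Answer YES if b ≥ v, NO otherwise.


r = λ(v − 1)/(k − 1) = 7·176/2 = 616.
b = vr/k = 177·616/3 = 36344.
Fisher's inequality: b ≥ v ⇔ 36344 ≥ 177? YES.

YES


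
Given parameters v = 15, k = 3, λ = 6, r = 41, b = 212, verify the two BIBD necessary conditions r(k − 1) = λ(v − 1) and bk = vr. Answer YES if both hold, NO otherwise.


Condition (i): r(k − 1) = 41·2 = 82; λ(v − 1) = 6·14 = 84. Match? NO.
Condition (ii): bk = 212·3 = 636; vr = 15·41 = 615. Match? NO.
Both conditions hold? NO.

NO


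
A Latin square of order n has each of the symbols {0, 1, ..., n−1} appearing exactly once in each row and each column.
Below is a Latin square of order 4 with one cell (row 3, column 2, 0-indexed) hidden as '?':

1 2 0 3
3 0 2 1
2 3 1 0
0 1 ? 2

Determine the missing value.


Row 3 contains symbols [0, 1, 2] — missing [3].
Column 2 contains symbols [0, 1, 2] — missing [3].
The missing symbol must appear in both missing sets; intersection = [3].
Therefore the hidden value is 3.

Missing value = 3.


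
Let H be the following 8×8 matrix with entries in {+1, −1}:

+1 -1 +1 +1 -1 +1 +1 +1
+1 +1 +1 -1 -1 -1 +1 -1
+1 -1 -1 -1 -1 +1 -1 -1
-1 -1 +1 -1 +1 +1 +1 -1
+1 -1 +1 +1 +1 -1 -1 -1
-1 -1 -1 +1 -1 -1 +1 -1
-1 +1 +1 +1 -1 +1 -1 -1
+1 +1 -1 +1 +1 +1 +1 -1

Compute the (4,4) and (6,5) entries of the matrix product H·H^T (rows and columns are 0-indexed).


Row 4 of H: [1, -1, 1, 1, 1, -1, -1, -1].
Row 5 of H: [-1, -1, -1, 1, -1, -1, 1, -1].
Row 6 of H: [-1, 1, 1, 1, -1, 1, -1, -1].
(H·H^T)[4][4] = Σ_j H[4][j]·H[4][j] = (1)² + (-1)² + (1)² + (1)² + (1)² + (-1)² + (-1)² + (-1)² = 1 + 1 + 1 + 1 + 1 + 1 + 1 + 1 = 8.
(H·H^T)[6][5] = Σ_j H[6][j]·H[5][j] = (-1)·(-1) + (1)·(-1) + (1)·(-1) + (1)·(1) + (-1)·(-1) + (1)·(-1) + (-1)·(1) + (-1)·(-1) = 1 + -1 + -1 + 1 + 1 + -1 + -1 + 1 = 0.
So rows 6 and 5 are orthogonal; the diagonal entry equals n = 8.

(4,4) entry = 8; (6,5) entry = 0.


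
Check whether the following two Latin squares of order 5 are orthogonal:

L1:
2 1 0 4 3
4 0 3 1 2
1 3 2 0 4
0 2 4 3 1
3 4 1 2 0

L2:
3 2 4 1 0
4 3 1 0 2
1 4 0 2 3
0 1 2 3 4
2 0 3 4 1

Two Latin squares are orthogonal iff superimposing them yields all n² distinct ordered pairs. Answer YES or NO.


Form the n² = 25 superimposed pairs (L1[i][j], L2[i][j]), row by row (rows and columns indexed from 0):
row 0: (2,3) (1,2) (0,4) (4,1) (3,0)
row 1: (4,4) (0,3) (3,1) (1,0) (2,2)
row 2: (1,1) (3,4) (2,0) (0,2) (4,3)
row 3: (0,0) (2,1) (4,2) (3,3) (1,4)
row 4: (3,2) (4,0) (1,3) (2,4) (0,1)
Orthogonality requires all 25 pairs distinct.
Check by first coordinate: for each symbol s of L1, list the L2 entries in the n cells where L1 = s; they must all differ.
  L1 = 0: L2 entries (in reading order) 4, 3, 2, 0, 1 — all 5 distinct ✓
  L1 = 1: L2 entries (in reading order) 2, 0, 1, 4, 3 — all 5 distinct ✓
  L1 = 2: L2 entries (in reading order) 3, 2, 0, 1, 4 — all 5 distinct ✓
  L1 = 3: L2 entries (in reading order) 0, 1, 4, 3, 2 — all 5 distinct ✓
  L1 = 4: L2 entries (in reading order) 1, 4, 3, 2, 0 — all 5 distinct ✓
Every symbol of L1 meets every symbol of L2 exactly once, so all 25 pairs are distinct (25 of 25).
Conclusion: YES.

YES


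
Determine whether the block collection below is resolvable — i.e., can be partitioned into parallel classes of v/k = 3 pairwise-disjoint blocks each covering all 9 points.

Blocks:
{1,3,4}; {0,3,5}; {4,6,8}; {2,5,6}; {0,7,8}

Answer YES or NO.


v = 9, block size k = 3, number of blocks = 5.
For resolvability, blocks must partition into parallel classes of size v/k = 3.
Total blocks must therefore be a multiple of 3: 5 = 3·1 + 2 ⇒ not divisible ✗.
Resolvable? NO.

NO


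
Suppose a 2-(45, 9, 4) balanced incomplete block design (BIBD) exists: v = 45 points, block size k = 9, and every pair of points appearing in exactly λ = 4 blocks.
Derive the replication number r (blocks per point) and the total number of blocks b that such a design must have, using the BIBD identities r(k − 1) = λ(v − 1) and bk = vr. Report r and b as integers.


Any 2-(v, k, λ) BIBD satisfies two necessary conditions:
  (i)  Each point sits in r blocks, and counting incidences through any fixed point gives r(k − 1) = λ(v − 1), so r = λ(v − 1)/(k − 1).
  (ii) Total incidences bk = vr, so b = vr/k.
Step 1: r = λ(v − 1)/(k − 1) = 4·(45 − 1)/(9 − 1) = 4·44/8 = 176/8 = 22.
Step 2: b = vr/k = 45·22/9 = 990/9 = 110.
Check integrality: r = 22 ∈ Z ✓, b = 110 ∈ Z ✓.
(These identities are necessary conditions: they determine r and b for any design with these parameters, but do not by themselves prove that one exists.)

r = 22, b = 110.


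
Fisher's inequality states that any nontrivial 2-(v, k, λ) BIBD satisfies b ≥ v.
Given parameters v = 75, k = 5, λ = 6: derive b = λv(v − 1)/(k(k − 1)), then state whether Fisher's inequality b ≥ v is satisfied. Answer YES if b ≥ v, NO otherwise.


r = λ(v − 1)/(k − 1) = 6·74/4 = 111.
b = vr/k = 75·111/5 = 1665.
Fisher's inequality: b ≥ v ⇔ 1665 ≥ 75? YES.

YES


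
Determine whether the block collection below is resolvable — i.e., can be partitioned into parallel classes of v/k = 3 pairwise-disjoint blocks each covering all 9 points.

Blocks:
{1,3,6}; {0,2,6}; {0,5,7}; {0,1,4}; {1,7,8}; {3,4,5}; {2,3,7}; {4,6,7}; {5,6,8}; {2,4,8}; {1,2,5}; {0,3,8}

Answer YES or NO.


v = 9, block size k = 3, number of blocks = 12.
For resolvability, blocks must partition into parallel classes of size v/k = 3.
Total blocks must therefore be a multiple of 3: 12 = 3·4 + 0 ⇒ divisible ✓.
Greedy packing gives 4 candidate class(es). Each should be a full parallel class (size 3, covers all 9 points).
  Class 1 (3 blocks): {1,3,6}; {0,5,7}; {2,4,8}. Points covered: [0, 1, 2, 3, 4, 5, 6, 7, 8].
  Class 2 (3 blocks): {0,2,6}; {1,7,8}; {3,4,5}. Points covered: [0, 1, 2, 3, 4, 5, 6, 7, 8].
  Class 3 (3 blocks): {0,1,4}; {2,3,7}; {5,6,8}. Points covered: [0, 1, 2, 3, 4, 5, 6, 7, 8].
  Class 4 (3 blocks): {4,6,7}; {1,2,5}; {0,3,8}. Points covered: [0, 1, 2, 3, 4, 5, 6, 7, 8].
All classes full (size 3)? YES. All classes cover every point? YES.
Resolvable? YES.

YES


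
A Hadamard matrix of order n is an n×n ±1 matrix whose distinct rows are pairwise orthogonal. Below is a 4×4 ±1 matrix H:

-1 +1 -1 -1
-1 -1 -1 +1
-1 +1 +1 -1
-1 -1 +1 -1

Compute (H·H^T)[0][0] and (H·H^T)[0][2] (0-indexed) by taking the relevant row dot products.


Row 0 of H: [-1, 1, -1, -1].
Row 2 of H: [-1, 1, 1, -1].
(H·H^T)[0][0] = Σ_j H[0][j]·H[0][j] = (-1)² + (1)² + (-1)² + (-1)² = 1 + 1 + 1 + 1 = 4.
(H·H^T)[0][2] = Σ_j H[0][j]·H[2][j] = (-1)·(-1) + (1)·(1) + (-1)·(1) + (-1)·(-1) = 1 + 1 + -1 + 1 = 2.
Rows 0 and 2 are not orthogonal (dot product = 2 ≠ 0), so H is not a Hadamard matrix.

(0,0) entry = 4; (0,2) entry = 2.


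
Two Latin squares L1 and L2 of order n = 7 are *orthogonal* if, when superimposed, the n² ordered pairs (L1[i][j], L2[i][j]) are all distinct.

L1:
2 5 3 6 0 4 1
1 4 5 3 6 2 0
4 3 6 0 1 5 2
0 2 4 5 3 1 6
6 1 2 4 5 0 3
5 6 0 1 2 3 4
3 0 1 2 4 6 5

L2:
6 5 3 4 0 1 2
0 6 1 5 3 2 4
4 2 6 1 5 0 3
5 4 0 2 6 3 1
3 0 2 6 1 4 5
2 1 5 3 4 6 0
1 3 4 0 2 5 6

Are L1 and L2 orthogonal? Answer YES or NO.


Form the n² = 49 superimposed pairs (L1[i][j], L2[i][j]), row by row (rows and columns indexed from 0):
row 0: (2,6) (5,5) (3,3) (6,4) (0,0) (4,1) (1,2)
row 1: (1,0) (4,6) (5,1) (3,5) (6,3) (2,2) (0,4)
row 2: (4,4) (3,2) (6,6) (0,1) (1,5) (5,0) (2,3)
row 3: (0,5) (2,4) (4,0) (5,2) (3,6) (1,3) (6,1)
row 4: (6,3) (1,0) (2,2) (4,6) (5,1) (0,4) (3,5)
row 5: (5,2) (6,1) (0,5) (1,3) (2,4) (3,6) (4,0)
row 6: (3,1) (0,3) (1,4) (2,0) (4,2) (6,5) (5,6)
Orthogonality requires all 49 pairs distinct.
But the pair (6,3) repeats: cell (1,4) has L1 = 6, L2 = 3, and cell (4,0) has L1 = 6, L2 = 3.
A repeated pair means some other pair never occurs (only 35 distinct pairs out of 49), so the squares are not orthogonal.
Conclusion: NO.

NO


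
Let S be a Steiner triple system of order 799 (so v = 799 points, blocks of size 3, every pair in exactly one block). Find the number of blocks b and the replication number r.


An STS(v) is a 2-(v, 3, 1) BIBD: block size k = 3, λ = 1.
Replication: r(k − 1) = λ(v − 1) ⇒ r·2 = 799 − 1 = 798 ⇒ r = 399.
Block count: bk = vr ⇒ b·3 = 799·399 = 318801 ⇒ b = 106267.
(Check via b = v(v − 1)/6 = 799·798/6 = 637602/6 = 106267.)

r = 399, b = 106267.


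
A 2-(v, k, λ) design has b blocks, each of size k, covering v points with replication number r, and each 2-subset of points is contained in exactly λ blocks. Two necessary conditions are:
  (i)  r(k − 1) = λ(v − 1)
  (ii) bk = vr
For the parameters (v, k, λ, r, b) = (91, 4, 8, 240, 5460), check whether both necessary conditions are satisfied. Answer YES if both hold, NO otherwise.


Condition (i): r(k − 1) = 240·3 = 720; λ(v − 1) = 8·90 = 720. Match? YES.
Condition (ii): bk = 5460·4 = 21840; vr = 91·240 = 21840. Match? YES.
Both conditions hold? YES.

YES


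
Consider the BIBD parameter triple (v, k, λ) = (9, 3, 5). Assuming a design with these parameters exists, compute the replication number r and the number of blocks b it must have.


Any 2-(v, k, λ) BIBD satisfies two necessary conditions:
  (i)  Each point sits in r blocks, and counting incidences through any fixed point gives r(k − 1) = λ(v − 1), so r = λ(v − 1)/(k − 1).
  (ii) Total incidences bk = vr, so b = vr/k.
Step 1: r = λ(v − 1)/(k − 1) = 5·(9 − 1)/(3 − 1) = 5·8/2 = 40/2 = 20.
Step 2: b = vr/k = 9·20/3 = 180/3 = 60.
Check integrality: r = 20 ∈ Z ✓, b = 60 ∈ Z ✓.
(These identities are necessary conditions: they determine r and b for any design with these parameters, but do not by themselves prove that one exists.)

r = 20, b = 60.


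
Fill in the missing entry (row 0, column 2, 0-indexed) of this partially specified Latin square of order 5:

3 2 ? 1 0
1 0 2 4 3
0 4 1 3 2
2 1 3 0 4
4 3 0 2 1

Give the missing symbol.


Row 0 contains symbols [0, 1, 2, 3] — missing [4].
Column 2 contains symbols [0, 1, 2, 3] — missing [4].
The missing symbol must appear in both missing sets; intersection = [4].
Therefore the hidden value is 4.

Missing value = 4.


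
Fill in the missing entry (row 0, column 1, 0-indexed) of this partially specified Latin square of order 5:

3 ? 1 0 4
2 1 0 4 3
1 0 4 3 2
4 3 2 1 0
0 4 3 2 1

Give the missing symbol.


Row 0 contains symbols [0, 1, 3, 4] — missing [2].
Column 1 contains symbols [0, 1, 3, 4] — missing [2].
The missing symbol must appear in both missing sets; intersection = [2].
Therefore the hidden value is 2.

Missing value = 2.


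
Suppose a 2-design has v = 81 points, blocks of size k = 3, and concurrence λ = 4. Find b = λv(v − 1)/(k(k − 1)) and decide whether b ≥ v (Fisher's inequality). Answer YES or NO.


r = λ(v − 1)/(k − 1) = 4·80/2 = 160.
b = vr/k = 81·160/3 = 4320.
Fisher's inequality: b ≥ v ⇔ 4320 ≥ 81? YES.

YES


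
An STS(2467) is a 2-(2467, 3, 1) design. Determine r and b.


An STS(v) is a 2-(v, 3, 1) BIBD: block size k = 3, λ = 1.
Replication: r(k − 1) = λ(v − 1) ⇒ r·2 = 2467 − 1 = 2466 ⇒ r = 1233.
Block count: b = v(v − 1)/6 = 2467·2466/6 = 6083622/6 = 1013937.
(Check via bk = vr: 1013937·3 = 3041811 = 2467·1233 = 3041811 ✓.)

r = 1233, b = 1013937.


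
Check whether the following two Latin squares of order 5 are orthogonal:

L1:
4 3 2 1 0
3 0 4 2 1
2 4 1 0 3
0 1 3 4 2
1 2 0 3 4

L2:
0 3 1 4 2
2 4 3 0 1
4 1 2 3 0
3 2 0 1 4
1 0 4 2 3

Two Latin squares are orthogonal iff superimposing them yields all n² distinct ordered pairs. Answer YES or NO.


Form the n² = 25 superimposed pairs (L1[i][j], L2[i][j]), row by row (rows and columns indexed from 0):
row 0: (4,0) (3,3) (2,1) (1,4) (0,2)
row 1: (3,2) (0,4) (4,3) (2,0) (1,1)
row 2: (2,4) (4,1) (1,2) (0,3) (3,0)
row 3: (0,3) (1,2) (3,0) (4,1) (2,4)
row 4: (1,1) (2,0) (0,4) (3,2) (4,3)
Orthogonality requires all 25 pairs distinct.
But the pair (0,3) repeats: cell (2,3) has L1 = 0, L2 = 3, and cell (3,0) has L1 = 0, L2 = 3.
A repeated pair means some other pair never occurs (only 15 distinct pairs out of 25), so the squares are not orthogonal.
Conclusion: NO.

NO
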